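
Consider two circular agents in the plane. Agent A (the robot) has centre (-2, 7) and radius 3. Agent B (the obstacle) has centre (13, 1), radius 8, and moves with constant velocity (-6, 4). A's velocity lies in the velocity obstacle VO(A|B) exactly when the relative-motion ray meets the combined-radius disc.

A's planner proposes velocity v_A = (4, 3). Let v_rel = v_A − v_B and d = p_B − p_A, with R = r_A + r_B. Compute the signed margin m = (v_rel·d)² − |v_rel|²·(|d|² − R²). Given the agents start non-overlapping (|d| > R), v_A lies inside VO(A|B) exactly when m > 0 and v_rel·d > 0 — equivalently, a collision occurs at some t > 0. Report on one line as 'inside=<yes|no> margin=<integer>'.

d = (15, -6),  |d|² = 261;  R = 3+8 = 11,  c = 261−11² = 140
v_rel = (10, -1),  |v_rel|² = 101;  v_rel·d = (10)·(15) + (-1)·(-6) = 156
101·t² − 312·t + 140 = 0  ⇒  m = 156² − 101·140 = 10196
m = 10196 > 0,  v_rel·d = 156 > 0  ⇒  inside

inside=yes margin=10196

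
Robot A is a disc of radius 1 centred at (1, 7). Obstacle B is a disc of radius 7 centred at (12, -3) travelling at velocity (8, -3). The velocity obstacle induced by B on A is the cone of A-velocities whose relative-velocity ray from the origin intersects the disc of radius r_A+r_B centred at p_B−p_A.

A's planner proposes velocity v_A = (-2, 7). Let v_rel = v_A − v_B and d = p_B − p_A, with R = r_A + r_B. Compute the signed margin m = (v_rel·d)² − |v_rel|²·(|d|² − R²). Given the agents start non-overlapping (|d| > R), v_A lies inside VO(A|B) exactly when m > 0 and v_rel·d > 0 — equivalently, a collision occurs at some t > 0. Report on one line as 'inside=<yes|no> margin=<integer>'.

d = (11, -10),  |d|² = 221;  R = 1+7 = 8,  c = 221−8² = 157
v_rel = (-10, 10),  |v_rel|² = 200;  v_rel·d = (-10)·(11) + (10)·(-10) = -210
200·t² + 420·t + 157 = 0  ⇒  m = (-210)² − 200·157 = 12700
m = 12700 > 0,  v_rel·d = -210 < 0  ⇒  outside

inside=no margin=12700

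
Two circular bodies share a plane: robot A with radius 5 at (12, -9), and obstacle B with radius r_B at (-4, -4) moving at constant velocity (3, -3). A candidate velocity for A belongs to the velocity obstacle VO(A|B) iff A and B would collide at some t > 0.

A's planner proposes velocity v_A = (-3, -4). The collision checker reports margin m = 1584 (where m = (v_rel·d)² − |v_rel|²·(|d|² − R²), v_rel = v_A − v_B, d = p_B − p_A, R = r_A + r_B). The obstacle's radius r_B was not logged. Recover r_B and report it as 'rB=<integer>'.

m = 1584
d = (-16, 5);  v_rel = (-6, -1),  |v_rel|² = 37
v_rel×d = (-6)·(5) − (-1)·(-16) = -46
since m = R²·37 − (-46)²:  R² = (2116 + 1584) / 37 = 100
R = √100 = 10  ⇒  r_B = 10 − 5 = 5

rB=5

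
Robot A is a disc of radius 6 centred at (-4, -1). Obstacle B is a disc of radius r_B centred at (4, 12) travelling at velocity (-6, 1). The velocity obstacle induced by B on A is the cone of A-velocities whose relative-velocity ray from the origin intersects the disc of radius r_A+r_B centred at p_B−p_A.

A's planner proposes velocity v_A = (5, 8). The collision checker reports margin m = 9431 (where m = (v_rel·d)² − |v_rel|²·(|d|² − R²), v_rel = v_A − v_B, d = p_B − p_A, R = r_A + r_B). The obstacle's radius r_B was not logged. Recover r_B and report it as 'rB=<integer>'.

m = 9431
d = (8, 13);  v_rel = (11, 7),  |v_rel|² = 170
v_rel×d = (11)·(13) − (7)·(8) = 87
since m = R²·170 − 87²:  R² = (7569 + 9431) / 170 = 100
R = √100 = 10  ⇒  r_B = 10 − 6 = 4

rB=4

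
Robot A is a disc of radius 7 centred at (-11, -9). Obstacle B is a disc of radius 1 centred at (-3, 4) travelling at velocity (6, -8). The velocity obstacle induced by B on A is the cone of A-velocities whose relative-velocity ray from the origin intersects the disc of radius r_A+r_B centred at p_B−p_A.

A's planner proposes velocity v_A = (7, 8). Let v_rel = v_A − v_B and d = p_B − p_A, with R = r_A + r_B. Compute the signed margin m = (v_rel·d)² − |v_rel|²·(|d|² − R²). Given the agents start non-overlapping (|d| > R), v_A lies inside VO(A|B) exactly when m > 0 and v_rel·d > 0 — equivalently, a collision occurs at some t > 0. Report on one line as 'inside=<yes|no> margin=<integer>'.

d = (8, 13),  |d|² = 233;  R = 7+1 = 8,  c = 233−8² = 169
v_rel = (1, 16),  |v_rel|² = 257;  v_rel·d = (1)·(8) + (16)·(13) = 216
257·t² − 432·t + 169 = 0  ⇒  m = 216² − 257·169 = 3223
m = 3223 > 0,  v_rel·d = 216 > 0  ⇒  inside

inside=yes margin=3223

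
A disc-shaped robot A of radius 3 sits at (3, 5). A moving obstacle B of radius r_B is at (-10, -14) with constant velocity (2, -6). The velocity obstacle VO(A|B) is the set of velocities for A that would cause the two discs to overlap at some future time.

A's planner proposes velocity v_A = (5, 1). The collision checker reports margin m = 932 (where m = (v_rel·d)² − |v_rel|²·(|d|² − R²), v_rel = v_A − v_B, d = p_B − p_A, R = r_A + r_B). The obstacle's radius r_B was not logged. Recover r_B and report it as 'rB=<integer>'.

m = 932
d = (-13, -19);  v_rel = (3, 7),  |v_rel|² = 58
v_rel×d = (3)·(-19) − (7)·(-13) = 34
since m = R²·58 − 34²:  R² = (1156 + 932) / 58 = 36
R = √36 = 6  ⇒  r_B = 6 − 3 = 3

rB=3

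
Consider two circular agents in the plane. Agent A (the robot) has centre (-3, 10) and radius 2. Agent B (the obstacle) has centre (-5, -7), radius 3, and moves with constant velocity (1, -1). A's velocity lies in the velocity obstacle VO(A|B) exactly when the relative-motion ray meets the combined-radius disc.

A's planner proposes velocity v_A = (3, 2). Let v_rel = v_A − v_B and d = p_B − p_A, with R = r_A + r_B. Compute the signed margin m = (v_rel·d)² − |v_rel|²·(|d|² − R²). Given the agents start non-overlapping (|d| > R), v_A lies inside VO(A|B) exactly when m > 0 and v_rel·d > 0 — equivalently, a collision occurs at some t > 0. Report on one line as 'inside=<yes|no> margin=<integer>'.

d = (-2, -17),  |d|² = 293;  R = 2+3 = 5,  c = 293−5² = 268
v_rel = (2, 3),  |v_rel|² = 13;  v_rel·d = (2)·(-2) + (3)·(-17) = -55
13·t² + 110·t + 268 = 0  ⇒  m = (-55)² − 13·268 = -459
m = -459 < 0,  v_rel·d = -55 < 0  ⇒  outside

inside=no margin=-459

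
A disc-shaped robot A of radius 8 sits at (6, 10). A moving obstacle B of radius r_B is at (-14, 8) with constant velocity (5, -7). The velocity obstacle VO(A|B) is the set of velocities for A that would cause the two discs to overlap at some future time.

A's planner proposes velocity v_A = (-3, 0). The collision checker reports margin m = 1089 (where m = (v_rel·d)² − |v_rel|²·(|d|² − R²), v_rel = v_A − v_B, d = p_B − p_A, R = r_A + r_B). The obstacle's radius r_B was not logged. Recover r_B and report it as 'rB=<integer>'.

m = 1089
d = (-20, -2);  v_rel = (-8, 7),  |v_rel|² = 113
v_rel×d = (-8)·(-2) − (7)·(-20) = 156
since m = R²·113 − 156²:  R² = (24336 + 1089) / 113 = 225
R = √225 = 15  ⇒  r_B = 15 − 8 = 7

rB=7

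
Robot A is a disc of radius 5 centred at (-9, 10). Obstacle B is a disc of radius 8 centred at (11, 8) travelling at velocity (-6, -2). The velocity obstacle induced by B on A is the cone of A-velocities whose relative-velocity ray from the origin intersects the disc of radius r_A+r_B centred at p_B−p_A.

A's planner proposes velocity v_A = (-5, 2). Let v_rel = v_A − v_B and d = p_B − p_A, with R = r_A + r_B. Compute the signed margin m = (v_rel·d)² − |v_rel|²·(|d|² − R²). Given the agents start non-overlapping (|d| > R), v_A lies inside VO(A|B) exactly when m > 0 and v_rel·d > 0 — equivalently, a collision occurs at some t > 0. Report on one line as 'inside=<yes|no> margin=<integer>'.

d = (20, -2),  |d|² = 404;  R = 5+8 = 13,  c = 404−13² = 235
v_rel = (1, 4),  |v_rel|² = 17;  v_rel·d = (1)·(20) + (4)·(-2) = 12
17·t² − 24·t + 235 = 0  ⇒  m = 12² − 17·235 = -3851
m = -3851 < 0,  v_rel·d = 12 > 0  ⇒  outside

inside=no margin=-3851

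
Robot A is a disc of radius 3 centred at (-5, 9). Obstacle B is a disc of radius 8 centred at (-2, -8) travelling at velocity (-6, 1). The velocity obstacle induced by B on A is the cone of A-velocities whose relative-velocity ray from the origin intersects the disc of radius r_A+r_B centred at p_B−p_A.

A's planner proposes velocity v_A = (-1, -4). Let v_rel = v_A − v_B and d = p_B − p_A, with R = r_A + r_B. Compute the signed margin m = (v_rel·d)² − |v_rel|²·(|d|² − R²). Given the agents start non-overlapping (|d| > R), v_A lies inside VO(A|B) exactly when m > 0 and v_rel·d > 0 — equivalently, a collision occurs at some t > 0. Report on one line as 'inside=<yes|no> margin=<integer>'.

d = (3, -17),  |d|² = 298;  R = 3+8 = 11,  c = 298−11² = 177
v_rel = (5, -5),  |v_rel|² = 50;  v_rel·d = (5)·(3) + (-5)·(-17) = 100
50·t² − 200·t + 177 = 0  ⇒  m = 100² − 50·177 = 1150
m = 1150 > 0,  v_rel·d = 100 > 0  ⇒  inside

inside=yes margin=1150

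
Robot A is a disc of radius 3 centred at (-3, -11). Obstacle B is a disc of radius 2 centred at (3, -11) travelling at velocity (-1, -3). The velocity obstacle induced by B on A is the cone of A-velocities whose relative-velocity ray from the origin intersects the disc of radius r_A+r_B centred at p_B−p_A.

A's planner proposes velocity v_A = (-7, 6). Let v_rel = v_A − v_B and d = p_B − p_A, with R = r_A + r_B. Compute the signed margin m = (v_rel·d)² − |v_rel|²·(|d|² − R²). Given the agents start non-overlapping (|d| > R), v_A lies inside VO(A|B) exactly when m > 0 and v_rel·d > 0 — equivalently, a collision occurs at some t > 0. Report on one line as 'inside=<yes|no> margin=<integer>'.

d = (6, 0),  |d|² = 36;  R = 3+2 = 5,  c = 36−5² = 11
v_rel = (-6, 9),  |v_rel|² = 117;  v_rel·d = (-6)·(6) + (9)·(0) = -36
117·t² + 72·t + 11 = 0  ⇒  m = (-36)² − 117·11 = 9
m = 9 > 0,  v_rel·d = -36 < 0  ⇒  outside

inside=no margin=9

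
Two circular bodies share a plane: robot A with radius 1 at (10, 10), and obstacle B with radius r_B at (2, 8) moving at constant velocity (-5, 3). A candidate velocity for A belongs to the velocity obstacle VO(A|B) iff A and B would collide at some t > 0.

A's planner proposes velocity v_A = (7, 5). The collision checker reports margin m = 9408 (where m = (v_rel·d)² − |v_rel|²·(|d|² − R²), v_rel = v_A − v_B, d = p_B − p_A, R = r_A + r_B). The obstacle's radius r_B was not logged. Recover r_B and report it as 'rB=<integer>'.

m = 9408
d = (-8, -2);  v_rel = (12, 2),  |v_rel|² = 148
v_rel×d = (12)·(-2) − (2)·(-8) = -8
since m = R²·148 − (-8)²:  R² = (64 + 9408) / 148 = 64
R = √64 = 8  ⇒  r_B = 8 − 1 = 7

rB=7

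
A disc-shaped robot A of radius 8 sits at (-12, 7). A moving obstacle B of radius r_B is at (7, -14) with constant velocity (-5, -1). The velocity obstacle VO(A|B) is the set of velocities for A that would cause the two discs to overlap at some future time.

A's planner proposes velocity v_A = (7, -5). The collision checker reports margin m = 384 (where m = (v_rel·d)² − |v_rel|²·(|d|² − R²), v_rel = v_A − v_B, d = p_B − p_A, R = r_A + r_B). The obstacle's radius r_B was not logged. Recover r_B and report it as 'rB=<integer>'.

m = 384
d = (19, -21);  v_rel = (12, -4),  |v_rel|² = 160
v_rel×d = (12)·(-21) − (-4)·(19) = -176
since m = R²·160 − (-176)²:  R² = (30976 + 384) / 160 = 196
R = √196 = 14  ⇒  r_B = 14 − 8 = 6

rB=6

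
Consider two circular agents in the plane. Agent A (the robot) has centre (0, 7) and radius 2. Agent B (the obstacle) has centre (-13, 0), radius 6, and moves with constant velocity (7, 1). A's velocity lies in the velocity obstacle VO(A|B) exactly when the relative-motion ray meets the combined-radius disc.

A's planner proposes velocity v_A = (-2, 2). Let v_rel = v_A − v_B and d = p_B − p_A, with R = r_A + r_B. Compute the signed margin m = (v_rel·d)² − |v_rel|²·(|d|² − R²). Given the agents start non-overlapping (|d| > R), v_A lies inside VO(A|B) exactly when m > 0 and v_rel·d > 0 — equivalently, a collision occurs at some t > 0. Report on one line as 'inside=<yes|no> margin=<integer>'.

d = (-13, -7),  |d|² = 218;  R = 2+6 = 8,  c = 218−8² = 154
v_rel = (-9, 1),  |v_rel|² = 82;  v_rel·d = (-9)·(-13) + (1)·(-7) = 110
82·t² − 220·t + 154 = 0  ⇒  m = 110² − 82·154 = -528
m = -528 < 0,  v_rel·d = 110 > 0  ⇒  outside

inside=no margin=-528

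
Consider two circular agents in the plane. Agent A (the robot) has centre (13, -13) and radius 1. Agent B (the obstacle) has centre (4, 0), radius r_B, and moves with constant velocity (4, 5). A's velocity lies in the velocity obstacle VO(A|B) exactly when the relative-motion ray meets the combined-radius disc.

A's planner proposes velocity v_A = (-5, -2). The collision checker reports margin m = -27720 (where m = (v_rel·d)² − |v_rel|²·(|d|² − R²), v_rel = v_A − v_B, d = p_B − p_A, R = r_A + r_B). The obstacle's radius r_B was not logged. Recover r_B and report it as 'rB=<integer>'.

m = -27720
d = (-9, 13);  v_rel = (-9, -7),  |v_rel|² = 130
v_rel×d = (-9)·(13) − (-7)·(-9) = -180
since m = R²·130 − (-180)²:  R² = (32400 + -27720) / 130 = 36
R = √36 = 6  ⇒  r_B = 6 − 1 = 5

rB=5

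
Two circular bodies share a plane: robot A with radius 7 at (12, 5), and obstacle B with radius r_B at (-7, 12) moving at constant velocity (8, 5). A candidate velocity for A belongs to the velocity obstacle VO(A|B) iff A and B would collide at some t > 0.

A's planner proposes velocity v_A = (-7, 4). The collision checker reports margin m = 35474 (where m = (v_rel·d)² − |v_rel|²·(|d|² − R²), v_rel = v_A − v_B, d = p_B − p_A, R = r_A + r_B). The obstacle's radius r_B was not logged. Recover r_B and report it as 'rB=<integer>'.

m = 35474
d = (-19, 7);  v_rel = (-15, -1),  |v_rel|² = 226
v_rel×d = (-15)·(7) − (-1)·(-19) = -124
since m = R²·226 − (-124)²:  R² = (15376 + 35474) / 226 = 225
R = √225 = 15  ⇒  r_B = 15 − 7 = 8

rB=8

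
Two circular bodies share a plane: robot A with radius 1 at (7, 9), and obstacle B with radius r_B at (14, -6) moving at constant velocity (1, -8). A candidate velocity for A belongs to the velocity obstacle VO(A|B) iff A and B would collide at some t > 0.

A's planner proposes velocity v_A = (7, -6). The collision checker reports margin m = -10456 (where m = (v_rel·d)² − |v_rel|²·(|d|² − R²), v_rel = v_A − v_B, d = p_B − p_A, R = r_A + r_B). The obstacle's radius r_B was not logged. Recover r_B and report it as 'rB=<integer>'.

m = -10456
d = (7, -15);  v_rel = (6, 2),  |v_rel|² = 40
v_rel×d = (6)·(-15) − (2)·(7) = -104
since m = R²·40 − (-104)²:  R² = (10816 + -10456) / 40 = 9
R = √9 = 3  ⇒  r_B = 3 − 1 = 2

rB=2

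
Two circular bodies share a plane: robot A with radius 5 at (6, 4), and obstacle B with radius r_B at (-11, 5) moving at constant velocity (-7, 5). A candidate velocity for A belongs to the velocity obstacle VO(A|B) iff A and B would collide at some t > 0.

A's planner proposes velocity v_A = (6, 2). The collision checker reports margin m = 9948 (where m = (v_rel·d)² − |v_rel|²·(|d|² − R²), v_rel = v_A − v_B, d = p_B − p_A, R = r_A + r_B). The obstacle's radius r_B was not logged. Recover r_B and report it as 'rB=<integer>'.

m = 9948
d = (-17, 1);  v_rel = (13, -3),  |v_rel|² = 178
v_rel×d = (13)·(1) − (-3)·(-17) = -38
since m = R²·178 − (-38)²:  R² = (1444 + 9948) / 178 = 64
R = √64 = 8  ⇒  r_B = 8 − 5 = 3

rB=3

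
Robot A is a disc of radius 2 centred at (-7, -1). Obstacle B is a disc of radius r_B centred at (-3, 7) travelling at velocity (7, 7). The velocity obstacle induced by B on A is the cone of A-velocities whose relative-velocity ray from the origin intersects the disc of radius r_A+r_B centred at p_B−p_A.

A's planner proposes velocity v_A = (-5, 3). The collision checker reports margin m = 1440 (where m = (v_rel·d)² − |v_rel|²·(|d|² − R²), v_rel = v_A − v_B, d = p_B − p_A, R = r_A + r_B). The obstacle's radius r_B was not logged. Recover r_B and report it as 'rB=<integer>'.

m = 1440
d = (4, 8);  v_rel = (-12, -4),  |v_rel|² = 160
v_rel×d = (-12)·(8) − (-4)·(4) = -80
since m = R²·160 − (-80)²:  R² = (6400 + 1440) / 160 = 49
R = √49 = 7  ⇒  r_B = 7 − 2 = 5

rB=5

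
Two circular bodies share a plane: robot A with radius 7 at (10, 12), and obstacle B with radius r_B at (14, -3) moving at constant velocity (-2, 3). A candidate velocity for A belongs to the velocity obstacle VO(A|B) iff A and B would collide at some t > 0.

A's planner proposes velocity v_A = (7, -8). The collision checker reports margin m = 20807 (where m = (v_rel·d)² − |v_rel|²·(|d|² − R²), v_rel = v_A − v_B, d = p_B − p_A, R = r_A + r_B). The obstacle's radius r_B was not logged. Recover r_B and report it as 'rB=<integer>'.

m = 20807
d = (4, -15);  v_rel = (9, -11),  |v_rel|² = 202
v_rel×d = (9)·(-15) − (-11)·(4) = -91
since m = R²·202 − (-91)²:  R² = (8281 + 20807) / 202 = 144
R = √144 = 12  ⇒  r_B = 12 − 7 = 5

rB=5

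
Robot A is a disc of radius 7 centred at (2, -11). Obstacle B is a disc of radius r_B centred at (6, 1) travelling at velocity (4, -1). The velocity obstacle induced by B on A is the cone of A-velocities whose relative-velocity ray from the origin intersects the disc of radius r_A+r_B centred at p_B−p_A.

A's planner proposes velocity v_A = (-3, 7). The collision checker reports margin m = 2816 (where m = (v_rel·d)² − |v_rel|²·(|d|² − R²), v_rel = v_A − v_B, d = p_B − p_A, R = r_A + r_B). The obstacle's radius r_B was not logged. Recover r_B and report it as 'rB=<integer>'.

m = 2816
d = (4, 12);  v_rel = (-7, 8),  |v_rel|² = 113
v_rel×d = (-7)·(12) − (8)·(4) = -116
since m = R²·113 − (-116)²:  R² = (13456 + 2816) / 113 = 144
R = √144 = 12  ⇒  r_B = 12 − 7 = 5

rB=5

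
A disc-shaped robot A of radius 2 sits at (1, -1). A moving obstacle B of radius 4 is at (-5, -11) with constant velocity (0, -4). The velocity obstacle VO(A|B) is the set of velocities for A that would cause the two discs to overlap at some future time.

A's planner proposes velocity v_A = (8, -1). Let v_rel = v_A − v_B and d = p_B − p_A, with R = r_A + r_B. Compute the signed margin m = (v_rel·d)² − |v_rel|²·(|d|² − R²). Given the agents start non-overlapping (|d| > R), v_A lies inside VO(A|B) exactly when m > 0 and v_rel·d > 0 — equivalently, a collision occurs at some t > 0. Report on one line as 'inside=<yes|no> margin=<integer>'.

d = (-6, -10),  |d|² = 136;  R = 2+4 = 6,  c = 136−6² = 100
v_rel = (8, 3),  |v_rel|² = 73;  v_rel·d = (8)·(-6) + (3)·(-10) = -78
73·t² + 156·t + 100 = 0  ⇒  m = (-78)² − 73·100 = -1216
m = -1216 < 0,  v_rel·d = -78 < 0  ⇒  outside

inside=no margin=-1216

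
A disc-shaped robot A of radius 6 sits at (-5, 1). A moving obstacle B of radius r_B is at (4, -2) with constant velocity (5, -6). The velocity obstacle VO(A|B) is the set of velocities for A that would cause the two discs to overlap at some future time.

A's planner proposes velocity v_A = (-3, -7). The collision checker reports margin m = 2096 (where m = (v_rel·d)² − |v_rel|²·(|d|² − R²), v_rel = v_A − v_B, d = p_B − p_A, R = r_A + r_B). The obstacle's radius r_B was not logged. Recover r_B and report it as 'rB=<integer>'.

m = 2096
d = (9, -3);  v_rel = (-8, -1),  |v_rel|² = 65
v_rel×d = (-8)·(-3) − (-1)·(9) = 33
since m = R²·65 − 33²:  R² = (1089 + 2096) / 65 = 49
R = √49 = 7  ⇒  r_B = 7 − 6 = 1

rB=1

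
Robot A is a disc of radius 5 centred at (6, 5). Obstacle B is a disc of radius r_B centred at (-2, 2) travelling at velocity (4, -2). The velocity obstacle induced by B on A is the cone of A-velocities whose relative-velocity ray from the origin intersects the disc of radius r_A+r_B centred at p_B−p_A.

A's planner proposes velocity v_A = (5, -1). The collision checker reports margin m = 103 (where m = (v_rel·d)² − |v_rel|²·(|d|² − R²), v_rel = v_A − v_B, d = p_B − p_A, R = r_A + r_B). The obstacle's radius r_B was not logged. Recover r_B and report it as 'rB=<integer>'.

m = 103
d = (-8, -3);  v_rel = (1, 1),  |v_rel|² = 2
v_rel×d = (1)·(-3) − (1)·(-8) = 5
since m = R²·2 − 5²:  R² = (25 + 103) / 2 = 64
R = √64 = 8  ⇒  r_B = 8 − 5 = 3

rB=3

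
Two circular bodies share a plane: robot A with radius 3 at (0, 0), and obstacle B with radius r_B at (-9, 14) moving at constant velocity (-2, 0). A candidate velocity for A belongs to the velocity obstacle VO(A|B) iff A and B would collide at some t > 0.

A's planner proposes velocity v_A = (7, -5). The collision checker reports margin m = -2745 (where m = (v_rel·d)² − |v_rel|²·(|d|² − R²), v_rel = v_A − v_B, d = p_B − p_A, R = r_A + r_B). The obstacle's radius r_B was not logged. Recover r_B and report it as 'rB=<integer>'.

m = -2745
d = (-9, 14);  v_rel = (9, -5),  |v_rel|² = 106
v_rel×d = (9)·(14) − (-5)·(-9) = 81
since m = R²·106 − 81²:  R² = (6561 + -2745) / 106 = 36
R = √36 = 6  ⇒  r_B = 6 − 3 = 3

rB=3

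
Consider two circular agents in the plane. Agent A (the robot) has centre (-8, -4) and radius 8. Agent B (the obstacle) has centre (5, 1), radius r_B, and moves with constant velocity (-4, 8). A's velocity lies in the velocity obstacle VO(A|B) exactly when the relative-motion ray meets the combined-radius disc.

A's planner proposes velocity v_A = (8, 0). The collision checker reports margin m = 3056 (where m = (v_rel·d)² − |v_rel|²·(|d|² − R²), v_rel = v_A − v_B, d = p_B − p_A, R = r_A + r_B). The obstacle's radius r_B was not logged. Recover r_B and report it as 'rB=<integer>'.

m = 3056
d = (13, 5);  v_rel = (12, -8),  |v_rel|² = 208
v_rel×d = (12)·(5) − (-8)·(13) = 164
since m = R²·208 − 164²:  R² = (26896 + 3056) / 208 = 144
R = √144 = 12  ⇒  r_B = 12 − 8 = 4

rB=4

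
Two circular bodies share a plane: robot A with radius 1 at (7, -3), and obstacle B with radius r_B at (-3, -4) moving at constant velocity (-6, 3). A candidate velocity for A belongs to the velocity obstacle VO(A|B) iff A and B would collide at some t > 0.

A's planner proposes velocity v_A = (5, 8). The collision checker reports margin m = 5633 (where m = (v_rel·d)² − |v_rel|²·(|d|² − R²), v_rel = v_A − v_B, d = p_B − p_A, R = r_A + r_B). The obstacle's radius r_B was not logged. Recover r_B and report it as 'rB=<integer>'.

m = 5633
d = (-10, -1);  v_rel = (11, 5),  |v_rel|² = 146
v_rel×d = (11)·(-1) − (5)·(-10) = 39
since m = R²·146 − 39²:  R² = (1521 + 5633) / 146 = 49
R = √49 = 7  ⇒  r_B = 7 − 1 = 6

rB=6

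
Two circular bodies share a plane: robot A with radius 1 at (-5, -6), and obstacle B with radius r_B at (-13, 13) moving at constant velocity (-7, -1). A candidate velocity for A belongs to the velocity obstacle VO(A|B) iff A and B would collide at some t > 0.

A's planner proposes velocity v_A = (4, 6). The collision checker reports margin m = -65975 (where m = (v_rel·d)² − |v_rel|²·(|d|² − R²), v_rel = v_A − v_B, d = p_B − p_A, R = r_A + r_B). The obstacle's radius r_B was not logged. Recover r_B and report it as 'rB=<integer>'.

m = -65975
d = (-8, 19);  v_rel = (11, 7),  |v_rel|² = 170
v_rel×d = (11)·(19) − (7)·(-8) = 265
since m = R²·170 − 265²:  R² = (70225 + -65975) / 170 = 25
R = √25 = 5  ⇒  r_B = 5 − 1 = 4

rB=4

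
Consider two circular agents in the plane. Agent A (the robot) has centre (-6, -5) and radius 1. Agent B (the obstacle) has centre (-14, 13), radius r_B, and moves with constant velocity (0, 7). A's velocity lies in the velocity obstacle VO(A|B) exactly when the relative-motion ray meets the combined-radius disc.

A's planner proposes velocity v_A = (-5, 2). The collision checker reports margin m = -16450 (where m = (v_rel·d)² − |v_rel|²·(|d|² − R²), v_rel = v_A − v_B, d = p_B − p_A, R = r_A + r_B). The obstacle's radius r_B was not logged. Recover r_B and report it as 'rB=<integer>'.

m = -16450
d = (-8, 18);  v_rel = (-5, -5),  |v_rel|² = 50
v_rel×d = (-5)·(18) − (-5)·(-8) = -130
since m = R²·50 − (-130)²:  R² = (16900 + -16450) / 50 = 9
R = √9 = 3  ⇒  r_B = 3 − 1 = 2

rB=2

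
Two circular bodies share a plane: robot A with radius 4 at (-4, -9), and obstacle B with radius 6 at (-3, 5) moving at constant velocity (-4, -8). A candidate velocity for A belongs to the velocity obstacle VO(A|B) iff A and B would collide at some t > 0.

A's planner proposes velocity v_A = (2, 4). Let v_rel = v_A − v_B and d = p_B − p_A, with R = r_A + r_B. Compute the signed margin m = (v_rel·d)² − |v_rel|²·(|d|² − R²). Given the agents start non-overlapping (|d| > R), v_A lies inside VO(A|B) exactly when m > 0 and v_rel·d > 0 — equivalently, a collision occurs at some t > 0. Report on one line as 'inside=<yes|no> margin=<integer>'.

d = (1, 14),  |d|² = 197;  R = 4+6 = 10,  c = 197−10² = 97
v_rel = (6, 12),  |v_rel|² = 180;  v_rel·d = (6)·(1) + (12)·(14) = 174
180·t² − 348·t + 97 = 0  ⇒  m = 174² − 180·97 = 12816
m = 12816 > 0,  v_rel·d = 174 > 0  ⇒  inside

inside=yes margin=12816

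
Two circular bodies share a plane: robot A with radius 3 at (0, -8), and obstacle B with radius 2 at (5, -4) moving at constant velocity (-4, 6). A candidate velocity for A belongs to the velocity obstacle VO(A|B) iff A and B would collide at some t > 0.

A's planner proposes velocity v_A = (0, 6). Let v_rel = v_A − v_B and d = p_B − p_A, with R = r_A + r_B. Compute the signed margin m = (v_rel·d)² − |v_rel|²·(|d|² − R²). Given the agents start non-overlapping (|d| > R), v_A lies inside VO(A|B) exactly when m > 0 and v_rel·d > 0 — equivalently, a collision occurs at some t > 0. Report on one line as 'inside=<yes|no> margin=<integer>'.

d = (5, 4),  |d|² = 41;  R = 3+2 = 5,  c = 41−5² = 16
v_rel = (4, 0),  |v_rel|² = 16;  v_rel·d = (4)·(5) + (0)·(4) = 20
16·t² − 40·t + 16 = 0  ⇒  m = 20² − 16·16 = 144
m = 144 > 0,  v_rel·d = 20 > 0  ⇒  inside

inside=yes margin=144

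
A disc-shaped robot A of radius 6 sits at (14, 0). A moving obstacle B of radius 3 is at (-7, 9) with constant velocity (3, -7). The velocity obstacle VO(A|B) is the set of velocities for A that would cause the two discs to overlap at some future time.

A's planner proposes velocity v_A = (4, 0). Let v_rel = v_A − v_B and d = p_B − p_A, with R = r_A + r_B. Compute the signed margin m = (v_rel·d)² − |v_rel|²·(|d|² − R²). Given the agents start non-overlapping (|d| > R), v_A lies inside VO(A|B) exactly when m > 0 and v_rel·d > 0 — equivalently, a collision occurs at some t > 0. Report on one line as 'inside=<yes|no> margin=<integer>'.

d = (-21, 9),  |d|² = 522;  R = 6+3 = 9,  c = 522−9² = 441
v_rel = (1, 7),  |v_rel|² = 50;  v_rel·d = (1)·(-21) + (7)·(9) = 42
50·t² − 84·t + 441 = 0  ⇒  m = 42² − 50·441 = -20286
m = -20286 < 0,  v_rel·d = 42 > 0  ⇒  outside

inside=no margin=-20286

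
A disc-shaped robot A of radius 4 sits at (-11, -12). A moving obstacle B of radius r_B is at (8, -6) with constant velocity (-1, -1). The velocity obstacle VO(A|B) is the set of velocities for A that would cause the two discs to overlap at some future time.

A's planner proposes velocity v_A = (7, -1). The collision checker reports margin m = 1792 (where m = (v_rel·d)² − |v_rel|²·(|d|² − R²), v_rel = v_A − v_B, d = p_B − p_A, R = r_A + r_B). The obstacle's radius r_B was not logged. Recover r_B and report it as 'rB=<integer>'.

m = 1792
d = (19, 6);  v_rel = (8, 0),  |v_rel|² = 64
v_rel×d = (8)·(6) − (0)·(19) = 48
since m = R²·64 − 48²:  R² = (2304 + 1792) / 64 = 64
R = √64 = 8  ⇒  r_B = 8 − 4 = 4

rB=4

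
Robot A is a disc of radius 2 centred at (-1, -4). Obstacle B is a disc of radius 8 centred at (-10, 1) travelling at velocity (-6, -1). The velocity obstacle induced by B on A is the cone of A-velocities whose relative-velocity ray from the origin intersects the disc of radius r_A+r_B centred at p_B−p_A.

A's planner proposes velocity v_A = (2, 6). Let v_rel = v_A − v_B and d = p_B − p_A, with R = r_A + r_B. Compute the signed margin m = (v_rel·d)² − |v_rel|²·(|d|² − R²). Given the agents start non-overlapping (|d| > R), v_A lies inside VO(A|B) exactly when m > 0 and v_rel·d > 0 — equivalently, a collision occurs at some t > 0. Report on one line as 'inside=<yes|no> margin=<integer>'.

d = (-9, 5),  |d|² = 106;  R = 2+8 = 10,  c = 106−10² = 6
v_rel = (8, 7),  |v_rel|² = 113;  v_rel·d = (8)·(-9) + (7)·(5) = -37
113·t² + 74·t + 6 = 0  ⇒  m = (-37)² − 113·6 = 691
m = 691 > 0,  v_rel·d = -37 < 0  ⇒  outside

inside=no margin=691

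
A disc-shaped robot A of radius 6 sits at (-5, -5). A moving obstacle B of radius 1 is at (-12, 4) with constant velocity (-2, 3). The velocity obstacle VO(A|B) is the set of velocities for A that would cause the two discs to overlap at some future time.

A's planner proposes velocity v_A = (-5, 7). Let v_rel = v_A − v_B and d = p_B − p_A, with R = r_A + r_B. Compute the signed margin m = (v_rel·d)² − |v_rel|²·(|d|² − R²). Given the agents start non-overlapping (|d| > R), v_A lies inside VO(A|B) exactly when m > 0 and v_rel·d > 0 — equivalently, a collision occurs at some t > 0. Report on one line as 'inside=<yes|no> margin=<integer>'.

d = (-7, 9),  |d|² = 130;  R = 6+1 = 7,  c = 130−7² = 81
v_rel = (-3, 4),  |v_rel|² = 25;  v_rel·d = (-3)·(-7) + (4)·(9) = 57
25·t² − 114·t + 81 = 0  ⇒  m = 57² − 25·81 = 1224
m = 1224 > 0,  v_rel·d = 57 > 0  ⇒  inside

inside=yes margin=1224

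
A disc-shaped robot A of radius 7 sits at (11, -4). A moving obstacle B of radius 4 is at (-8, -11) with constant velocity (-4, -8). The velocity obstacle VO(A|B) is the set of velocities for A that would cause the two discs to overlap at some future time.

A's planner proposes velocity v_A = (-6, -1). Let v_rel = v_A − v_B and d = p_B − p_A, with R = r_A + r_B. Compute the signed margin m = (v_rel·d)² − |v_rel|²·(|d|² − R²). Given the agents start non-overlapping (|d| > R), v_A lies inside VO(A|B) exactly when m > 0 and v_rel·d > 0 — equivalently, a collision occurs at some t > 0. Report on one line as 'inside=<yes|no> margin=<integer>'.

d = (-19, -7),  |d|² = 410;  R = 7+4 = 11,  c = 410−11² = 289
v_rel = (-2, 7),  |v_rel|² = 53;  v_rel·d = (-2)·(-19) + (7)·(-7) = -11
53·t² + 22·t + 289 = 0  ⇒  m = (-11)² − 53·289 = -15196
m = -15196 < 0,  v_rel·d = -11 < 0  ⇒  outside

inside=no margin=-15196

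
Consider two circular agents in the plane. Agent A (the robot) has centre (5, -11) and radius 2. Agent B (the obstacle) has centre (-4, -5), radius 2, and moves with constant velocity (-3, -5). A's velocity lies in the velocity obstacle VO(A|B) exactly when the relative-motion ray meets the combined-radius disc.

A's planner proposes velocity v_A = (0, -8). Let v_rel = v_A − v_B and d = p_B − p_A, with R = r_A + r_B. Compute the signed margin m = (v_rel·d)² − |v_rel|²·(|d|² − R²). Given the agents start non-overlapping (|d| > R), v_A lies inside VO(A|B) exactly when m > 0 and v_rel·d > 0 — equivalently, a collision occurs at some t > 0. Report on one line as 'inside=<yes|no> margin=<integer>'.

d = (-9, 6),  |d|² = 117;  R = 2+2 = 4,  c = 117−4² = 101
v_rel = (3, -3),  |v_rel|² = 18;  v_rel·d = (3)·(-9) + (-3)·(6) = -45
18·t² + 90·t + 101 = 0  ⇒  m = (-45)² − 18·101 = 207
m = 207 > 0,  v_rel·d = -45 < 0  ⇒  outside

inside=no margin=207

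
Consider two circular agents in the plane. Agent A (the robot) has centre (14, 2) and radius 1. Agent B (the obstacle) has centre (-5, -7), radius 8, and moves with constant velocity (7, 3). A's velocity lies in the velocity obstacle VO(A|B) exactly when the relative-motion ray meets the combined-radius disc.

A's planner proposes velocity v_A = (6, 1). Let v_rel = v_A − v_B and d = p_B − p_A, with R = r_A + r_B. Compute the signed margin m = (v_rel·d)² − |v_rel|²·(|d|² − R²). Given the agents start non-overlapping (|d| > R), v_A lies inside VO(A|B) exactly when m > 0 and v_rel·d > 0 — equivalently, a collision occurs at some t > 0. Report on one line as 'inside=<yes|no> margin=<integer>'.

d = (-19, -9),  |d|² = 442;  R = 1+8 = 9,  c = 442−9² = 361
v_rel = (-1, -2),  |v_rel|² = 5;  v_rel·d = (-1)·(-19) + (-2)·(-9) = 37
5·t² − 74·t + 361 = 0  ⇒  m = 37² − 5·361 = -436
m = -436 < 0,  v_rel·d = 37 > 0  ⇒  outside

inside=no margin=-436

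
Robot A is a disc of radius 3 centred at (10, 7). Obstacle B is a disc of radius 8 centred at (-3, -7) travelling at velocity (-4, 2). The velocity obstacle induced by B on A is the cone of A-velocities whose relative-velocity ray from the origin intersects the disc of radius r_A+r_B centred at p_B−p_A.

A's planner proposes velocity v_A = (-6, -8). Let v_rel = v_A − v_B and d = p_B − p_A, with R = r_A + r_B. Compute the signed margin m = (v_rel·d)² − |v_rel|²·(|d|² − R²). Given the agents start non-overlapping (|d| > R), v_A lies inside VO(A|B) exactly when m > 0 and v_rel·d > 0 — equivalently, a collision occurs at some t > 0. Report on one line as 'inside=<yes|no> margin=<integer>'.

d = (-13, -14),  |d|² = 365;  R = 3+8 = 11,  c = 365−11² = 244
v_rel = (-2, -10),  |v_rel|² = 104;  v_rel·d = (-2)·(-13) + (-10)·(-14) = 166
104·t² − 332·t + 244 = 0  ⇒  m = 166² − 104·244 = 2180
m = 2180 > 0,  v_rel·d = 166 > 0  ⇒  inside

inside=yes margin=2180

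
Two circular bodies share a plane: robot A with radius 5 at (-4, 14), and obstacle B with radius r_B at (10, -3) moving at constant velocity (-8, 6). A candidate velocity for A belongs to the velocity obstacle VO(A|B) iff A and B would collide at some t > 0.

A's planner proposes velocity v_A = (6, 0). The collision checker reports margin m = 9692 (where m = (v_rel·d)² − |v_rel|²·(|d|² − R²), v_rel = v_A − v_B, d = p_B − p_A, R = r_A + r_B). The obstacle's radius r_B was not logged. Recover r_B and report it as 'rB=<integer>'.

m = 9692
d = (14, -17);  v_rel = (14, -6),  |v_rel|² = 232
v_rel×d = (14)·(-17) − (-6)·(14) = -154
since m = R²·232 − (-154)²:  R² = (23716 + 9692) / 232 = 144
R = √144 = 12  ⇒  r_B = 12 − 5 = 7

rB=7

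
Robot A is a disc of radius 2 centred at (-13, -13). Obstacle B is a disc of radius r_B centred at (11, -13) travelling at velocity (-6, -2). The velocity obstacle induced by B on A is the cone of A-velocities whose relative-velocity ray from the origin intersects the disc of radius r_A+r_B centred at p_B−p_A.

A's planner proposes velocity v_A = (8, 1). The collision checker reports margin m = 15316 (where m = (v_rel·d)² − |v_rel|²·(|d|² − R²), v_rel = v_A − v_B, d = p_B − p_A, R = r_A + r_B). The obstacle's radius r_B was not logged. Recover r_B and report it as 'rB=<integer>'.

m = 15316
d = (24, 0);  v_rel = (14, 3),  |v_rel|² = 205
v_rel×d = (14)·(0) − (3)·(24) = -72
since m = R²·205 − (-72)²:  R² = (5184 + 15316) / 205 = 100
R = √100 = 10  ⇒  r_B = 10 − 2 = 8

rB=8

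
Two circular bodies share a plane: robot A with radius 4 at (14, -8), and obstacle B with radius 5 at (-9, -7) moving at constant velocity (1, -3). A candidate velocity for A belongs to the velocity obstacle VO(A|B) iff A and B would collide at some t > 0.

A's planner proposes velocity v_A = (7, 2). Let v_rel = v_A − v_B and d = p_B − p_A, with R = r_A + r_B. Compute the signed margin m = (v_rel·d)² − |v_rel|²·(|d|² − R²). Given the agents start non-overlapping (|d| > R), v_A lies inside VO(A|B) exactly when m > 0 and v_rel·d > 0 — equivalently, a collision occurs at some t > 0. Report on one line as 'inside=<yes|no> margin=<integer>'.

d = (-23, 1),  |d|² = 530;  R = 4+5 = 9,  c = 530−9² = 449
v_rel = (6, 5),  |v_rel|² = 61;  v_rel·d = (6)·(-23) + (5)·(1) = -133
61·t² + 266·t + 449 = 0  ⇒  m = (-133)² − 61·449 = -9700
m = -9700 < 0,  v_rel·d = -133 < 0  ⇒  outside

inside=no margin=-9700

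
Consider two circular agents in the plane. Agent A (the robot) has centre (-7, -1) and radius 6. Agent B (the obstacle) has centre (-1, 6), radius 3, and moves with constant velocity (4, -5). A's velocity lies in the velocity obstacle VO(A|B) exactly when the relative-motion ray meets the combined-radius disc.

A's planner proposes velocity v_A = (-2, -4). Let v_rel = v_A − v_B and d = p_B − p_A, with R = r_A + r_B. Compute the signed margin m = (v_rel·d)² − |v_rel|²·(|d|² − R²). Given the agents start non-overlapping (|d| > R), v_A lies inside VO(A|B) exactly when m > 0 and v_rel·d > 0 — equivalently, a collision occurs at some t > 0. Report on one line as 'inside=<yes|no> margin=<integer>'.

d = (6, 7),  |d|² = 85;  R = 6+3 = 9,  c = 85−9² = 4
v_rel = (-6, 1),  |v_rel|² = 37;  v_rel·d = (-6)·(6) + (1)·(7) = -29
37·t² + 58·t + 4 = 0  ⇒  m = (-29)² − 37·4 = 693
m = 693 > 0,  v_rel·d = -29 < 0  ⇒  outside

inside=no margin=693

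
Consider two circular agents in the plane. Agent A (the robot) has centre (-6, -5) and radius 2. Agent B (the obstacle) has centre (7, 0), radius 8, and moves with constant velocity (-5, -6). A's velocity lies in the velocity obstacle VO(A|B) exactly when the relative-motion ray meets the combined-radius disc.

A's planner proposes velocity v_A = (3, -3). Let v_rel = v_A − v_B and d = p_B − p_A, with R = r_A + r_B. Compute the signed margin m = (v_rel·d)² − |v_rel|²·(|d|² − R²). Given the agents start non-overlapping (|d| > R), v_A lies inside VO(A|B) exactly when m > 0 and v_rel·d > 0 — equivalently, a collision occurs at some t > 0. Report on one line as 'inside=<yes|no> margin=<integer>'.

d = (13, 5),  |d|² = 194;  R = 2+8 = 10,  c = 194−10² = 94
v_rel = (8, 3),  |v_rel|² = 73;  v_rel·d = (8)·(13) + (3)·(5) = 119
73·t² − 238·t + 94 = 0  ⇒  m = 119² − 73·94 = 7299
m = 7299 > 0,  v_rel·d = 119 > 0  ⇒  inside

inside=yes margin=7299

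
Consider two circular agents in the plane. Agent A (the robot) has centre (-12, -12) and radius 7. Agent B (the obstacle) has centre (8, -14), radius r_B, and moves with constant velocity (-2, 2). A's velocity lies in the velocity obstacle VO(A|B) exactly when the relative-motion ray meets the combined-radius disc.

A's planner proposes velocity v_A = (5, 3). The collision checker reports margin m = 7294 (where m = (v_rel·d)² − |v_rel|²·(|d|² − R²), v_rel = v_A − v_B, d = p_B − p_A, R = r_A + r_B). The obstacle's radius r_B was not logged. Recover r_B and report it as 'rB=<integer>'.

m = 7294
d = (20, -2);  v_rel = (7, 1),  |v_rel|² = 50
v_rel×d = (7)·(-2) − (1)·(20) = -34
since m = R²·50 − (-34)²:  R² = (1156 + 7294) / 50 = 169
R = √169 = 13  ⇒  r_B = 13 − 7 = 6

rB=6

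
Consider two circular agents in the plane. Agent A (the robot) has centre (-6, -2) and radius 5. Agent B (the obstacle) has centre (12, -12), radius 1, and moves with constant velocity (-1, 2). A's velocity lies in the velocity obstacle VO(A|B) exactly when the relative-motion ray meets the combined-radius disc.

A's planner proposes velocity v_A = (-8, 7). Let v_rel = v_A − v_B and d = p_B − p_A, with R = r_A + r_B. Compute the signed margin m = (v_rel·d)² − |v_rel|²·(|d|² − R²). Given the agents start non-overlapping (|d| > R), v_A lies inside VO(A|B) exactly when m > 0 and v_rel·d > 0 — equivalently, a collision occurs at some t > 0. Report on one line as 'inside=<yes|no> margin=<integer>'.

d = (18, -10),  |d|² = 424;  R = 5+1 = 6,  c = 424−6² = 388
v_rel = (-7, 5),  |v_rel|² = 74;  v_rel·d = (-7)·(18) + (5)·(-10) = -176
74·t² + 352·t + 388 = 0  ⇒  m = (-176)² − 74·388 = 2264
m = 2264 > 0,  v_rel·d = -176 < 0  ⇒  outside

inside=no margin=2264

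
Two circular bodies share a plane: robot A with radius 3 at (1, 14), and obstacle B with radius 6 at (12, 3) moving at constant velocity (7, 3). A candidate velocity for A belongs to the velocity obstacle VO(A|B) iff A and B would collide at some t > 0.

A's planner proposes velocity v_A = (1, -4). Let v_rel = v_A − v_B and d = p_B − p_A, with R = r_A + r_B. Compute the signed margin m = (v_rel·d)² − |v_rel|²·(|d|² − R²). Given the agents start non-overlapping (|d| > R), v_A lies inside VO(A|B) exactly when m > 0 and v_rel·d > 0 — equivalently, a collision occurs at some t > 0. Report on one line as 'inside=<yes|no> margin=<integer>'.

d = (11, -11),  |d|² = 242;  R = 3+6 = 9,  c = 242−9² = 161
v_rel = (-6, -7),  |v_rel|² = 85;  v_rel·d = (-6)·(11) + (-7)·(-11) = 11
85·t² − 22·t + 161 = 0  ⇒  m = 11² − 85·161 = -13564
m = -13564 < 0,  v_rel·d = 11 > 0  ⇒  outside

inside=no margin=-13564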